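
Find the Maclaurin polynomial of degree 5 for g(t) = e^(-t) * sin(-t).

t^5/30 - t^3/3 + t^2 - t

Take the Cauchy product of the two expansions.
[t^0] = 0;  [t^1] = -1;  [t^2] = 1;  [t^3] = -1/3;  [t^4] = 0;  [t^5] = 1/30.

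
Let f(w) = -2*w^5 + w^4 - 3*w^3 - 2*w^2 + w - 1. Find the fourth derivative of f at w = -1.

Differentiate repeatedly and evaluate at the center.
The coefficient of (w + 1)^4 in the expansion is 11, so f^(4)(-1) = 4! * (11) = 264.

264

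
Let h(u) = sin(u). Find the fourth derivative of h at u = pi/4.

From the series, [(u - pi/4)^4] h = sqrt(2)/48; multiply by 4! = 24 to get sqrt(2)/2.

sqrt(2)/2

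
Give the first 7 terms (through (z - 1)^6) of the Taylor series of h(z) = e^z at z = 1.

e*(z - 1)^6/720 + e*(z - 1)^5/120 + e*(z - 1)^4/24 + e*(z - 1)^3/6 + e*(z - 1)^2/2 + e*(z - 1) + e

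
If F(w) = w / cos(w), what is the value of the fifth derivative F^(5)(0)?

Invert the denominator's series and multiply.
From the series, [w^5] F = 5/24; multiply by 5! = 120 to get 25.

25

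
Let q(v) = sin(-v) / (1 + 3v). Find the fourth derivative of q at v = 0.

Take the Cauchy product of the two expansions.
From the series, [v^4] q = 53/2; multiply by 4! = 24 to get 636.

636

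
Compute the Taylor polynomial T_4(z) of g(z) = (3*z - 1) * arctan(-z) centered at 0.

Distribute the polynomial across the series and collect like powers.

z^4 - z^3/3 - 3*z^2 + z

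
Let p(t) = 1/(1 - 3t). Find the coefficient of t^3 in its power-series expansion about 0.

p(0) = 1
p′(0) = 3
p′′(0) = 18
p′′′(0) = 162
So c_3 = p′′′(0)/3! = 27.

27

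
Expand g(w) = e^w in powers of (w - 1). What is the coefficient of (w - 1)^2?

e/2

g(1) = e
g′(1) = e
g′′(1) = e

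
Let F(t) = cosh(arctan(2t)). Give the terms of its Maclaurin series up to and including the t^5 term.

Plug the Maclaurin series of the inner function into that of the outer and collect terms.

-14*t^4/3 + 2*t^2 + 1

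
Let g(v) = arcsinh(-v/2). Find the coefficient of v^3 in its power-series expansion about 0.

Apply the Taylor formula c_k = f^(k)(a)/k!.
[v^0] = 0;  [v^1] = -1/2;  [v^2] = 0;  [v^3] = 1/48.

1/48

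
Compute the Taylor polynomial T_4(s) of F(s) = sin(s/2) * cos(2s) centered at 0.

-49*s^3/48 + s/2

Multiply the two series term by term and collect like powers.
[s^0] = 0;  [s^1] = 1/2;  [s^2] = 0;  [s^3] = -49/48;  [s^4] = 0.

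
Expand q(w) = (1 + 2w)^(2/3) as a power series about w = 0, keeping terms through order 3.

Compute the successive derivatives at the expansion point and divide by k!.
q(0) = 1
q′(0) = 4/3
q′′(0) = -8/9
q′′′(0) = 64/27

32*w^3/81 - 4*w^2/9 + 4*w/3 + 1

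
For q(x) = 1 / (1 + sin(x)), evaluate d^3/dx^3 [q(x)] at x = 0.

-5

Use the geometric series for the reciprocal, then substitute.
From the series, [x^3] q = -5/6; multiply by 3! = 6 to get -5.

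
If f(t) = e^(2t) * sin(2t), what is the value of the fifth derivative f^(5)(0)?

Expand each factor separately, then convolve coefficients.
The coefficient of t^5 in the expansion is -16/15, so f^(5)(0) = 5! * (-16/15) = -128.

-128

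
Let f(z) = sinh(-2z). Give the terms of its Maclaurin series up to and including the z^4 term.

-4*z^3/3 - 2*z

f(0) = 0
f′(0) = -2
f′′(0) = 0
f′′′(0) = -8
f^(4)(0) = 0
Then c_k = f^(k)(0)/k! gives each Taylor coefficient.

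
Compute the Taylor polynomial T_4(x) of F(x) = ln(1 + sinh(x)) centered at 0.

-5*x^4/12 + x^3/2 - x^2/2 + x

Let u equal the inner series; expand the outer function in u and truncate.
F(0) = 0
F′(0) = 1
F′′(0) = -1
F′′′(0) = 3
F^(4)(0) = -10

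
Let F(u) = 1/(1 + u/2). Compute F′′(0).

1/2

The coefficient of u^2 in the expansion is 1/4, so F′′(0) = 2! * (1/4) = 1/2.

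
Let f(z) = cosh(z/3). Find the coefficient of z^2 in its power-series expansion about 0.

f(0) = 1
f′(0) = 0
f′′(0) = 1/9
The Taylor polynomial is Σ f^(k)(0)/k! · z^k.

1/18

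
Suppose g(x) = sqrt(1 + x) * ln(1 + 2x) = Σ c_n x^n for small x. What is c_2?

Expand each factor separately, then convolve coefficients.
g(0) = 0
g′(0) = 2
g′′(0) = -2

-1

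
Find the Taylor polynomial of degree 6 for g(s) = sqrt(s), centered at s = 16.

g(16) = 4
g′(16) = 1/8
g′′(16) = -1/256
g′′′(16) = 3/8192
g^(4)(16) = -15/262144
g^(5)(16) = 105/8388608
g^(6)(16) = -945/268435456
Then c_k = g^(k)(16)/k! gives each Taylor coefficient.

-21*(s - 16)^6/4294967296 + 7*(s - 16)^5/67108864 - 5*(s - 16)^4/2097152 + (s - 16)^3/16384 - (s - 16)^2/512 + (s - 16)/8 + 4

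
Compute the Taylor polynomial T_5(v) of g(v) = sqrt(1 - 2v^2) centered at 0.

-v^4/2 - v^2 + 1

Use the known series and substitute for the argument.
g(0) = 1
g′(0) = 0
g′′(0) = -2
g′′′(0) = 0
g^(4)(0) = -12
g^(5)(0) = 0
The Taylor polynomial is Σ g^(k)(0)/k! · v^k.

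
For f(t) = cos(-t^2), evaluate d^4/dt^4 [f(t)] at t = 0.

-12

Differentiate repeatedly and evaluate at the center.
The coefficient of t^4 in the expansion is -1/2, so f^(4)(0) = 4! * (-1/2) = -12.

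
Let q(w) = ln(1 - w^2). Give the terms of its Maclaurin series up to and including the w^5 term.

q(0) = 0
q′(0) = 0
q′′(0) = -2
q′′′(0) = 0
q^(4)(0) = -12
q^(5)(0) = 0

-w^4/2 - w^2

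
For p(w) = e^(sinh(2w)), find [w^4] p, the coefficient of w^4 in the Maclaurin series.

10/3

Substitute the inner expansion into the outer series and collect powers.
[w^0] = 1;  [w^1] = 2;  [w^2] = 2;  [w^3] = 8/3;  [w^4] = 10/3.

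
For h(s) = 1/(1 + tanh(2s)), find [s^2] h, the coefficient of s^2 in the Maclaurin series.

4

Compose series: expand the inner function first, then feed it into the outer expansion.
So c_2 = h′′(0)/2! = 4.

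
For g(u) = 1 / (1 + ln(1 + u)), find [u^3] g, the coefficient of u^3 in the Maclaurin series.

-7/3

Use the geometric series for the reciprocal, then substitute.
g(0) = 1
g′(0) = -1
g′′(0) = 3
g′′′(0) = -14
Then c_k = g^(k)(0)/k! gives each Taylor coefficient.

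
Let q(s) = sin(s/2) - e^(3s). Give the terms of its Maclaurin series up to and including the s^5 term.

-1555*s^5/768 - 27*s^4/8 - 217*s^3/48 - 9*s^2/2 - 5*s/2 - 1

Expand each term separately and add.
q(0) = -1
q′(0) = -5/2
q′′(0) = -9
q′′′(0) = -217/8
q^(4)(0) = -81
q^(5)(0) = -7775/32
The Taylor polynomial is Σ q^(k)(0)/k! · s^k.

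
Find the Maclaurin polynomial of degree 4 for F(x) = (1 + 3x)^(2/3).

[x^0] = 1;  [x^1] = 2;  [x^2] = -1;  [x^3] = 4/3;  [x^4] = -7/3.

-7*x^4/3 + 4*x^3/3 - x^2 + 2*x + 1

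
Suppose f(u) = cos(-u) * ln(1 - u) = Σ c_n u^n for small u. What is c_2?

-1/2

Expand each factor separately, then convolve coefficients.
[u^0] = 0;  [u^1] = -1;  [u^2] = -1/2.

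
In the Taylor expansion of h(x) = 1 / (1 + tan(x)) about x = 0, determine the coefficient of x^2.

Expand as Σ (-1)^k u^k with u equal to the inner function's series.
h(0) = 1
h′(0) = -1
h′′(0) = 2
So c_2 = h′′(0)/2! = 1.

1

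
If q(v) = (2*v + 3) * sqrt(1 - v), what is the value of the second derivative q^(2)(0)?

Multiply each power in the prefactor through the base expansion.
From the series, [v^2] q = -11/8; multiply by 2! = 2 to get -11/4.

-11/4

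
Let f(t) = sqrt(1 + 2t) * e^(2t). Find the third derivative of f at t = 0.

17

Write out both Maclaurin series and multiply, keeping only the needed powers.
From the series, [t^3] f = 17/6; multiply by 3! = 6 to get 17.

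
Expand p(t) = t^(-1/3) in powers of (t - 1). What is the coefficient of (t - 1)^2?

2/9

p(1) = 1
p′(1) = -1/3
p′′(1) = 4/9
Dividing each by k! gives the coefficients c_0, ..., c_2.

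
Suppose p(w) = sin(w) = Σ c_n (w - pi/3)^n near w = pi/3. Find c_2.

p(pi/3) = sqrt(3)/2
p′(pi/3) = 1/2
p′′(pi/3) = -sqrt(3)/2

-sqrt(3)/4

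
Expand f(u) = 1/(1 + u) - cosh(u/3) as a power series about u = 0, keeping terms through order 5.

-u^5 + 1943*u^4/1944 - u^3 + 17*u^2/18 - u

Add the two expansions coefficient-wise.
[u^0] = 0;  [u^1] = -1;  [u^2] = 17/18;  [u^3] = -1;  [u^4] = 1943/1944;  [u^5] = -1.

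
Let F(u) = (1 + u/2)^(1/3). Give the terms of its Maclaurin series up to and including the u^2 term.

-u^2/36 + u/6 + 1

F(0) = 1
F′(0) = 1/6
F′′(0) = -1/18
The Taylor polynomial is Σ F^(k)(0)/k! · u^k.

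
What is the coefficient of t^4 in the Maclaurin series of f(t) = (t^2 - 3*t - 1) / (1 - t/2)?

Shift and add copies of the series according to the polynomial's terms.
f(0) = -1
f′(0) = -7/2
f′′(0) = -3/2
f′′′(0) = -9/4
f^(4)(0) = -9/2

-3/16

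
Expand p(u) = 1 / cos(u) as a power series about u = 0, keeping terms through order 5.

Divide the numerator series by the denominator series (power-series long division).
p(0) = 1
p′(0) = 0
p′′(0) = 1
p′′′(0) = 0
p^(4)(0) = 5
p^(5)(0) = 0
Dividing each by k! gives the coefficients c_0, ..., c_5.

5*u^4/24 + u^2/2 + 1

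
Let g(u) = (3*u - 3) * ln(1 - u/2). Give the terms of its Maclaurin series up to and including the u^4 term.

Multiply each power in the prefactor through the base expansion.
g(0) = 0
g′(0) = 3/2
g′′(0) = -9/4
g′′′(0) = -3/2
g^(4)(0) = -15/8

-5*u^4/64 - u^3/4 - 9*u^2/8 + 3*u/2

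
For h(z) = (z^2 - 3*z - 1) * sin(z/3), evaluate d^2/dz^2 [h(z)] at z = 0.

-2

Shift and add copies of the series according to the polynomial's terms.
From the series, [z^2] h = -1; multiply by 2! = 2 to get -2.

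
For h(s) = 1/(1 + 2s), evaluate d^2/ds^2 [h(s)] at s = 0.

8

The coefficient of s^2 in the expansion is 4, so h′′(0) = 2! * (4) = 8.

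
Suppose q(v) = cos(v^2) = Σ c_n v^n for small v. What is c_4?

q(0) = 1
q′(0) = 0
q′′(0) = 0
q′′′(0) = 0
q^(4)(0) = -12

-1/2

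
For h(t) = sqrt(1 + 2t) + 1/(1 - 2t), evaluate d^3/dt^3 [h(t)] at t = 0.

Add the two expansions coefficient-wise.
From the series, [t^3] h = 17/2; multiply by 3! = 6 to get 51.

51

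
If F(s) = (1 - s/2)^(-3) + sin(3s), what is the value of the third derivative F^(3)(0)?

Combine the two series term by term.
The coefficient of s^3 in the expansion is -13/4, so F′′′(0) = 3! * (-13/4) = -39/2.

-39/2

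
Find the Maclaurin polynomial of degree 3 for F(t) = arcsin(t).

Apply the Taylor formula c_k = f^(k)(a)/k!.
[t^0] = 0;  [t^1] = 1;  [t^2] = 0;  [t^3] = 1/6.

t^3/6 + t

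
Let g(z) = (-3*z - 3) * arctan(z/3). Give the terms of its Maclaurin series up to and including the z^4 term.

Distribute the polynomial across the series and collect like powers.

z^4/27 + z^3/27 - z^2 - z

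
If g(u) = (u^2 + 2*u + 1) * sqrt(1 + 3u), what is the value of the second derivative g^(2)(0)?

23/4

Multiply each power in the prefactor through the base expansion.
The coefficient of u^2 in the expansion is 23/8, so g′′(0) = 2! * (23/8) = 23/4.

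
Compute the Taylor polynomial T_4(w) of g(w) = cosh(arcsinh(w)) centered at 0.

-w^4/8 + w^2/2 + 1

Plug the Maclaurin series of the inner function into that of the outer and collect terms.
g(0) = 1
g′(0) = 0
g′′(0) = 1
g′′′(0) = 0
g^(4)(0) = -3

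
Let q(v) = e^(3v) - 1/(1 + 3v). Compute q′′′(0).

189

Add the two expansions coefficient-wise.
From the series, [v^3] q = 63/2; multiply by 3! = 6 to get 189.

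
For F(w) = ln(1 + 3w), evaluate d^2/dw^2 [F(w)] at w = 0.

-9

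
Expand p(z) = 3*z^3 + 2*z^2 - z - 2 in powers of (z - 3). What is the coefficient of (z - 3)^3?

3

[(z - 3)^0] = 94;  [(z - 3)^1] = 92;  [(z - 3)^2] = 29;  [(z - 3)^3] = 3.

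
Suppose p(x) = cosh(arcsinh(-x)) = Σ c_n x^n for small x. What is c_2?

Plug the Maclaurin series of the inner function into that of the outer and collect terms.
[x^0] = 1;  [x^1] = 0;  [x^2] = 1/2.
So c_2 = p′′(0)/2! = 1/2.

1/2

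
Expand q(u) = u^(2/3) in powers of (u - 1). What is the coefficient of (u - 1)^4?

-7/243

Differentiate repeatedly and evaluate at the center.
[(u - 1)^0] = 1;  [(u - 1)^1] = 2/3;  [(u - 1)^2] = -1/9;  [(u - 1)^3] = 4/81;  [(u - 1)^4] = -7/243.
So c_4 = q^(4)(1)/4! = -7/243.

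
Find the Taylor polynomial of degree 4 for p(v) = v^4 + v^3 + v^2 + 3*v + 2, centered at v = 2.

[(v - 2)^0] = 36;  [(v - 2)^1] = 51;  [(v - 2)^2] = 31;  [(v - 2)^3] = 9;  [(v - 2)^4] = 1.

(v - 2)^4 + 9*(v - 2)^3 + 31*(v - 2)^2 + 51*(v - 2) + 36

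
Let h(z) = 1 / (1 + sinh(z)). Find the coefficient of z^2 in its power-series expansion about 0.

Expand as Σ (-1)^k u^k with u equal to the inner function's series.
[z^0] = 1;  [z^1] = -1;  [z^2] = 1.

1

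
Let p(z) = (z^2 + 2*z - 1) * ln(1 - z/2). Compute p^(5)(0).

-8

Shift and add copies of the series according to the polynomial's terms.
The coefficient of z^5 in the expansion is -1/15, so p^(5)(0) = 5! * (-1/15) = -8.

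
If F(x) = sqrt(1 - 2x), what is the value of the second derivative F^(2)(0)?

Differentiate repeatedly and evaluate at the center.
From the series, [x^2] F = -1/2; multiply by 2! = 2 to get -1.

-1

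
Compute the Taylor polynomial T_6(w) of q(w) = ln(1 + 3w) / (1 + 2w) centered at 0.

Take the Cauchy product of the two expansions.
q(0) = 0
q′(0) = 3
q′′(0) = -21
q′′′(0) = 180
q^(4)(0) = -1926
q^(5)(0) = 25092
q^(6)(0) = -388584

-5397*w^6/10 + 2091*w^5/10 - 321*w^4/4 + 30*w^3 - 21*w^2/2 + 3*w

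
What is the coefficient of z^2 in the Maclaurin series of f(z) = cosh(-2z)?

2

Use the known series and substitute for the argument.
[z^0] = 1;  [z^1] = 0;  [z^2] = 2.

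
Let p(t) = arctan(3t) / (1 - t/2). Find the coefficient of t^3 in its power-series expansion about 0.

Take the Cauchy product of the two expansions.
[t^0] = 0;  [t^1] = 3;  [t^2] = 3/2;  [t^3] = -33/4.
So c_3 = p′′′(0)/3! = -33/4.

-33/4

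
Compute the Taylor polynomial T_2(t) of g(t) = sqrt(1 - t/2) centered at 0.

g(0) = 1
g′(0) = -1/4
g′′(0) = -1/16
Dividing each by k! gives the coefficients c_0, ..., c_2.

-t^2/32 - t/4 + 1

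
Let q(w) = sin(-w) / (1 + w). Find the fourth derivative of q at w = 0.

20

Expand each factor separately, then convolve coefficients.
From the series, [w^4] q = 5/6; multiply by 4! = 24 to get 20.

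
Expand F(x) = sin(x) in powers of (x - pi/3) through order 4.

[(x - pi/3)^0] = sqrt(3)/2;  [(x - pi/3)^1] = 1/2;  [(x - pi/3)^2] = -sqrt(3)/4;  [(x - pi/3)^3] = -1/12;  [(x - pi/3)^4] = sqrt(3)/48.

sqrt(3)*(x - pi/3)^4/48 - (x - pi/3)^3/12 - sqrt(3)*(x - pi/3)^2/4 + (x - pi/3)/2 + sqrt(3)/2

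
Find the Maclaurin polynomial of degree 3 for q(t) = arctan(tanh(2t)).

Let u equal the inner series; expand the outer function in u and truncate.
q(0) = 0
q′(0) = 2
q′′(0) = 0
q′′′(0) = -32
The Taylor polynomial is Σ q^(k)(0)/k! · t^k.

-16*t^3/3 + 2*t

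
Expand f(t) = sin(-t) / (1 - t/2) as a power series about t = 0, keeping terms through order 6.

Expand each factor separately, then convolve coefficients.
f(0) = 0
f′(0) = -1
f′′(0) = -1
f′′′(0) = -1/2
f^(4)(0) = -1
f^(5)(0) = -7/2
f^(6)(0) = -21/2
The Taylor polynomial is Σ f^(k)(0)/k! · t^k.

-7*t^6/480 - 7*t^5/240 - t^4/24 - t^3/12 - t^2/2 - t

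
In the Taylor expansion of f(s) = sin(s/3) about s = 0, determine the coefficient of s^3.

-1/162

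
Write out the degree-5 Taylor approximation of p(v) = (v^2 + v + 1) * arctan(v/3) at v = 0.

Distribute the polynomial across the series and collect like powers.

-14*v^5/1215 - v^4/81 + 26*v^3/81 + v^2/3 + v/3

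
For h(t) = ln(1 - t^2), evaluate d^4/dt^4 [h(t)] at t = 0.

Apply the Taylor formula c_k = f^(k)(a)/k!.
From the series, [t^4] h = -1/2; multiply by 4! = 24 to get -12.

-12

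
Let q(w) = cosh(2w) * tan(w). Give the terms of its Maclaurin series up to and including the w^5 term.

Write out both Maclaurin series and multiply, keeping only the needed powers.

22*w^5/15 + 7*w^3/3 + w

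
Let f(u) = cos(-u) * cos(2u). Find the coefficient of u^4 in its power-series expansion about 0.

41/24

Multiply the two series term by term and collect like powers.
[u^0] = 1;  [u^1] = 0;  [u^2] = -5/2;  [u^3] = 0;  [u^4] = 41/24.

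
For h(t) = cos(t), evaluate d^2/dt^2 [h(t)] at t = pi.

From the series, [(t - pi)^2] h = 1/2; multiply by 2! = 2 to get 1.

1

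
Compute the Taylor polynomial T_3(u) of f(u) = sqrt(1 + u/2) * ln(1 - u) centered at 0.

Take the Cauchy product of the two expansions.
f(0) = 0
f′(0) = -1
f′′(0) = -3/2
f′′′(0) = -41/16
The Taylor polynomial is Σ f^(k)(0)/k! · u^k.

-41*u^3/96 - 3*u^2/4 - u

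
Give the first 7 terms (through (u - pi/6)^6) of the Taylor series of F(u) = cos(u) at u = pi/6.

-sqrt(3)*(u - pi/6)^6/1440 - (u - pi/6)^5/240 + sqrt(3)*(u - pi/6)^4/48 + (u - pi/6)^3/12 - sqrt(3)*(u - pi/6)^2/4 - (u - pi/6)/2 + sqrt(3)/2

[(u - pi/6)^0] = sqrt(3)/2;  [(u - pi/6)^1] = -1/2;  [(u - pi/6)^2] = -sqrt(3)/4;  [(u - pi/6)^3] = 1/12;  [(u - pi/6)^4] = sqrt(3)/48;  [(u - pi/6)^5] = -1/240;  [(u - pi/6)^6] = -sqrt(3)/1440.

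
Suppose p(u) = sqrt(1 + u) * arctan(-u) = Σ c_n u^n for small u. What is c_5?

-389/1920

Multiply the two series term by term and collect like powers.
p(0) = 0
p′(0) = -1
p′′(0) = -1
p′′′(0) = 11/4
p^(4)(0) = 5/2
p^(5)(0) = -389/16
So c_5 = p^(5)(0)/5! = -389/1920.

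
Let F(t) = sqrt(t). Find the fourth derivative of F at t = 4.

From the series, [(t - 4)^4] F = -5/16384; multiply by 4! = 24 to get -15/2048.

-15/2048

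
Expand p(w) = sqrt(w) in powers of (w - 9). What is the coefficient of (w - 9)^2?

Use the known series and substitute for the argument.
[(w - 9)^0] = 3;  [(w - 9)^1] = 1/6;  [(w - 9)^2] = -1/216.

-1/216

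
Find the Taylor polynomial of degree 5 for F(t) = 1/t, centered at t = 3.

F(3) = 1/3
F′(3) = -1/9
F′′(3) = 2/27
F′′′(3) = -2/27
F^(4)(3) = 8/81
F^(5)(3) = -40/243

-(t - 3)^5/729 + (t - 3)^4/243 - (t - 3)^3/81 + (t - 3)^2/27 - (t - 3)/9 + 1/3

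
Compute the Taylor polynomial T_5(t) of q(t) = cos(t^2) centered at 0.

Compute the successive derivatives at the expansion point and divide by k!.

1 - t^4/2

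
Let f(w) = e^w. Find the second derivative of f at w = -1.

From the series, [(w + 1)^2] f = e^(-1)/2; multiply by 2! = 2 to get e^(-1).

e^(-1)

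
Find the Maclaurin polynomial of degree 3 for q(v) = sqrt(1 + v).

v^3/16 - v^2/8 + v/2 + 1

Use the known series and substitute for the argument.
[v^0] = 1;  [v^1] = 1/2;  [v^2] = -1/8;  [v^3] = 1/16.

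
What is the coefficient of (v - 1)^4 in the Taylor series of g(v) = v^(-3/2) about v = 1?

Apply the Taylor formula c_k = f^(k)(a)/k!.
So c_4 = g^(4)(1)/4! = 315/128.

315/128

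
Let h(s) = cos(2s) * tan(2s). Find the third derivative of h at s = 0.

-8

Write out both Maclaurin series and multiply, keeping only the needed powers.
From the series, [s^3] h = -4/3; multiply by 3! = 6 to get -8.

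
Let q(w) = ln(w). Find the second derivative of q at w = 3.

-1/9

Apply the Taylor formula c_k = f^(k)(a)/k!.
The coefficient of (w - 3)^2 in the expansion is -1/18, so q′′(3) = 2! * (-1/18) = -1/9.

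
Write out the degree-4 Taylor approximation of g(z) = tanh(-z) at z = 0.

z^3/3 - z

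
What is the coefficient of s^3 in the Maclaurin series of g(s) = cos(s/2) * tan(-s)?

Expand each factor separately, then convolve coefficients.
g(0) = 0
g′(0) = -1
g′′(0) = 0
g′′′(0) = -5/4

-5/24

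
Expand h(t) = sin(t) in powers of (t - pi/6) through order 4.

Compute the successive derivatives at the expansion point and divide by k!.
[(t - pi/6)^0] = 1/2;  [(t - pi/6)^1] = sqrt(3)/2;  [(t - pi/6)^2] = -1/4;  [(t - pi/6)^3] = -sqrt(3)/12;  [(t - pi/6)^4] = 1/48.

(t - pi/6)^4/48 - sqrt(3)*(t - pi/6)^3/12 - (t - pi/6)^2/4 + sqrt(3)*(t - pi/6)/2 + 1/2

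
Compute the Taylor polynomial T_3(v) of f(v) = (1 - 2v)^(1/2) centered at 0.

Differentiate repeatedly and evaluate at the center.
f(0) = 1
f′(0) = -1
f′′(0) = -1
f′′′(0) = -3

-v^3/2 - v^2/2 - v + 1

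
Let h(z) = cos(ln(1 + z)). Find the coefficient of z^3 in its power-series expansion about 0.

1/2

Compose series: expand the inner function first, then feed it into the outer expansion.
h(0) = 1
h′(0) = 0
h′′(0) = -1
h′′′(0) = 3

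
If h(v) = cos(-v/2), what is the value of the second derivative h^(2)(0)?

The coefficient of v^2 in the expansion is -1/8, so h′′(0) = 2! * (-1/8) = -1/4.

-1/4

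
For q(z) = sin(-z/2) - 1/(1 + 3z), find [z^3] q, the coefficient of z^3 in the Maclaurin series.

1297/48

Add the two expansions coefficient-wise.
q(0) = -1
q′(0) = 5/2
q′′(0) = -18
q′′′(0) = 1297/8
Dividing each by k! gives the coefficients c_0, ..., c_3.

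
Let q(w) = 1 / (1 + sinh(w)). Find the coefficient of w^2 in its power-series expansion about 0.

Write 1/(1+u) = 1 - u + u^2 - u^3 + ... and substitute the series for u.
q(0) = 1
q′(0) = -1
q′′(0) = 2
The Taylor polynomial is Σ q^(k)(0)/k! · w^k.

1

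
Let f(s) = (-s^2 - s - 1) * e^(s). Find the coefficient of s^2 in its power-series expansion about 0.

-5/2

Multiply each power in the prefactor through the base expansion.
f(0) = -1
f′(0) = -2
f′′(0) = -5
Then c_k = f^(k)(0)/k! gives each Taylor coefficient.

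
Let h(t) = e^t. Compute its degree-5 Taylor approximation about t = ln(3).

(t - ln(3))^5/40 + (t - ln(3))^4/8 + (t - ln(3))^3/2 + 3*(t - ln(3))^2/2 + 3*(t - ln(3)) + 3

Apply the Taylor formula c_k = f^(k)(a)/k!.
h(ln(3)) = 3
h′(ln(3)) = 3
h′′(ln(3)) = 3
h′′′(ln(3)) = 3
h^(4)(ln(3)) = 3
h^(5)(ln(3)) = 3
Dividing each by k! gives the coefficients c_0, ..., c_5.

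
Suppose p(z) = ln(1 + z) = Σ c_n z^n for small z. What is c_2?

-1/2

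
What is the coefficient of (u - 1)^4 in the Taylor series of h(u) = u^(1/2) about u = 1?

-5/128

h(1) = 1
h′(1) = 1/2
h′′(1) = -1/4
h′′′(1) = 3/8
h^(4)(1) = -15/16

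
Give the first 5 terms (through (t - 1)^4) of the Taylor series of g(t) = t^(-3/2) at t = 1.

315*(t - 1)^4/128 - 35*(t - 1)^3/16 + 15*(t - 1)^2/8 - 3*(t - 1)/2 + 1

g(1) = 1
g′(1) = -3/2
g′′(1) = 15/4
g′′′(1) = -105/8
g^(4)(1) = 945/16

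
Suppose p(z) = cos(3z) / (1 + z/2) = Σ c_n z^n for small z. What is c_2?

Write out both Maclaurin series and multiply, keeping only the needed powers.

-17/4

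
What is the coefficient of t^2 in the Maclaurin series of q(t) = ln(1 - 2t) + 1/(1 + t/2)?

Expand each term separately and add.
q(0) = 1
q′(0) = -5/2
q′′(0) = -7/2

-7/4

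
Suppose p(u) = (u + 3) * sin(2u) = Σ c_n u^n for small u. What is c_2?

2

Shift and add copies of the series according to the polynomial's terms.
p(0) = 0
p′(0) = 6
p′′(0) = 4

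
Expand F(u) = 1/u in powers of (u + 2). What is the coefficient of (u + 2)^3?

-1/16

[(u + 2)^0] = -1/2;  [(u + 2)^1] = -1/4;  [(u + 2)^2] = -1/8;  [(u + 2)^3] = -1/16.
So c_3 = F′′′(-2)/3! = -1/16.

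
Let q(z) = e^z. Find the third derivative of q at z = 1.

e

The coefficient of (z - 1)^3 in the expansion is e/6, so q′′′(1) = 3! * (e/6) = e.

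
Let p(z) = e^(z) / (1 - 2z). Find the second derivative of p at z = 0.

Write out both Maclaurin series and multiply, keeping only the needed powers.
The coefficient of z^2 in the expansion is 13/2, so p′′(0) = 2! * (13/2) = 13.

13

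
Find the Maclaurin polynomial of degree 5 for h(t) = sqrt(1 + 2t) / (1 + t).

5*t^5/2 - 13*t^4/8 + t^3 - t^2/2 + 1

Multiply the two series term by term and collect like powers.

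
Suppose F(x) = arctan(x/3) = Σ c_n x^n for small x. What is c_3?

-1/81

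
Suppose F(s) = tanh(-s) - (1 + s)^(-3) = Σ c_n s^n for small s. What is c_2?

-6

Add the two expansions coefficient-wise.
F(0) = -1
F′(0) = 2
F′′(0) = -12
So c_2 = F′′(0)/2! = -6.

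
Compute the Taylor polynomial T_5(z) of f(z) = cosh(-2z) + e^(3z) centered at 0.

81*z^5/40 + 97*z^4/24 + 9*z^3/2 + 13*z^2/2 + 3*z + 2

Expand each term separately and add.
[z^0] = 2;  [z^1] = 3;  [z^2] = 13/2;  [z^3] = 9/2;  [z^4] = 97/24;  [z^5] = 81/40.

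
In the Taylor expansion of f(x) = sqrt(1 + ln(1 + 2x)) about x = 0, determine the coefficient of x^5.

Plug the Maclaurin series of the inner function into that of the outer and collect terms.
[x^0] = 1;  [x^1] = 1;  [x^2] = -3/2;  [x^3] = 17/6;  [x^4] = -143/24;  [x^5] = 1609/120.
So c_5 = f^(5)(0)/5! = 1609/120.

1609/120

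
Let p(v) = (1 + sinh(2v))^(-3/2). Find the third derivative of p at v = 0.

-117

Substitute the inner expansion into the outer series and collect powers.
The coefficient of v^3 in the expansion is -39/2, so p′′′(0) = 3! * (-39/2) = -117.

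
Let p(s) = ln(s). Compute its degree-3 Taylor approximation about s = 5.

(s - 5)^3/375 - (s - 5)^2/50 + (s - 5)/5 + ln(5)

p(5) = ln(5)
p′(5) = 1/5
p′′(5) = -1/25
p′′′(5) = 2/125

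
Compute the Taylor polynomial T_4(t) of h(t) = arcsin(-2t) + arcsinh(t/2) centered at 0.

-65*t^3/48 - 3*t/2

Add the two expansions coefficient-wise.
h(0) = 0
h′(0) = -3/2
h′′(0) = 0
h′′′(0) = -65/8
h^(4)(0) = 0
The Taylor polynomial is Σ h^(k)(0)/k! · t^k.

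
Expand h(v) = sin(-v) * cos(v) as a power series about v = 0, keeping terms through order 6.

Write out both Maclaurin series and multiply, keeping only the needed powers.
h(0) = 0
h′(0) = -1
h′′(0) = 0
h′′′(0) = 4
h^(4)(0) = 0
h^(5)(0) = -16
h^(6)(0) = 0

-2*v^5/15 + 2*v^3/3 - v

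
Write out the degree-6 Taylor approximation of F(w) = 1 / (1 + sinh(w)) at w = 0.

Expand as Σ (-1)^k u^k with u equal to the inner function's series.
[w^0] = 1;  [w^1] = -1;  [w^2] = 1;  [w^3] = -7/6;  [w^4] = 4/3;  [w^5] = -181/120;  [w^6] = 77/45.

77*w^6/45 - 181*w^5/120 + 4*w^4/3 - 7*w^3/6 + w^2 - w + 1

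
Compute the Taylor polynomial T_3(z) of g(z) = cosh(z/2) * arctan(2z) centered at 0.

-29*z^3/12 + 2*z

Multiply the two series term by term and collect like powers.
[z^0] = 0;  [z^1] = 2;  [z^2] = 0;  [z^3] = -29/12.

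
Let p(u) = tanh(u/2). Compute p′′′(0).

-1/4

Apply the Taylor formula c_k = f^(k)(a)/k!.
The coefficient of u^3 in the expansion is -1/24, so p′′′(0) = 3! * (-1/24) = -1/4.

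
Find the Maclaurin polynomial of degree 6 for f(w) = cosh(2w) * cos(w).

Write out both Maclaurin series and multiply, keeping only the needed powers.
f(0) = 1
f′(0) = 0
f′′(0) = 3
f′′′(0) = 0
f^(4)(0) = -7
f^(5)(0) = 0
f^(6)(0) = -117

-13*w^6/80 - 7*w^4/24 + 3*w^2/2 + 1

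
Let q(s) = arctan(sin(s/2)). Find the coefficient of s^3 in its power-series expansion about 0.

-1/16

Substitute the inner expansion into the outer series and collect powers.
[s^0] = 0;  [s^1] = 1/2;  [s^2] = 0;  [s^3] = -1/16.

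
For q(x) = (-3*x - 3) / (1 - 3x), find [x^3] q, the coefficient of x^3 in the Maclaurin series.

Distribute the polynomial across the series and collect like powers.
q(0) = -3
q′(0) = -12
q′′(0) = -72
q′′′(0) = -648
So c_3 = q′′′(0)/3! = -108.

-108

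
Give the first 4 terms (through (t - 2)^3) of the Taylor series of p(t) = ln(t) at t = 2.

(t - 2)^3/24 - (t - 2)^2/8 + (t - 2)/2 + ln(2)

Apply the Taylor formula c_k = f^(k)(a)/k!.
p(2) = ln(2)
p′(2) = 1/2
p′′(2) = -1/4
p′′′(2) = 1/4
Then c_k = p^(k)(2)/k! gives each Taylor coefficient.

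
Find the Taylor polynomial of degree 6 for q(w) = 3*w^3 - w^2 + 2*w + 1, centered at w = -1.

Apply the Taylor formula c_k = f^(k)(a)/k!.
q(-1) = -5
q′(-1) = 13
q′′(-1) = -20
q′′′(-1) = 18
q^(4)(-1) = 0
q^(5)(-1) = 0
q^(6)(-1) = 0
Dividing each by k! gives the coefficients c_0, ..., c_6.

3*(w + 1)^3 - 10*(w + 1)^2 + 13*(w + 1) - 5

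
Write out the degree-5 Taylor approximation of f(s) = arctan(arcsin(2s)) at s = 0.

52*s^5/15 - 4*s^3/3 + 2*s

Plug the Maclaurin series of the inner function into that of the outer and collect terms.
f(0) = 0
f′(0) = 2
f′′(0) = 0
f′′′(0) = -8
f^(4)(0) = 0
f^(5)(0) = 416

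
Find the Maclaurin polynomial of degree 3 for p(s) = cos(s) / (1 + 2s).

-7*s^3 + 7*s^2/2 - 2*s + 1

Write out both Maclaurin series and multiply, keeping only the needed powers.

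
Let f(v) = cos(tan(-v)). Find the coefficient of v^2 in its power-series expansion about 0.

Plug the Maclaurin series of the inner function into that of the outer and collect terms.
So c_2 = f′′(0)/2! = -1/2.

-1/2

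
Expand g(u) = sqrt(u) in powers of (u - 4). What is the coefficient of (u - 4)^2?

[(u - 4)^0] = 2;  [(u - 4)^1] = 1/4;  [(u - 4)^2] = -1/64.
So c_2 = g′′(4)/2! = -1/64.

-1/64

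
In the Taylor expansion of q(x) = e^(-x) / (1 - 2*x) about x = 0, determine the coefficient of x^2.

5/2

Use 1/(1 - r) = Σ r^k on the denominator, then take the Cauchy product.
[x^0] = 1;  [x^1] = 1;  [x^2] = 5/2.
So c_2 = q′′(0)/2! = 5/2.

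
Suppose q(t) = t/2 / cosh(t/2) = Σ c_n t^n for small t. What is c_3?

Divide the numerator series by the denominator series (power-series long division).
q(0) = 0
q′(0) = 1/2
q′′(0) = 0
q′′′(0) = -3/8
So c_3 = q′′′(0)/3! = -1/16.

-1/16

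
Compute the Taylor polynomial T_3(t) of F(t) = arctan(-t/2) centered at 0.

Apply the Taylor formula c_k = f^(k)(a)/k!.
F(0) = 0
F′(0) = -1/2
F′′(0) = 0
F′′′(0) = 1/4

t^3/24 - t/2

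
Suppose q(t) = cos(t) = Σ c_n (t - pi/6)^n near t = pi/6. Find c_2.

Differentiate repeatedly and evaluate at the center.

-sqrt(3)/4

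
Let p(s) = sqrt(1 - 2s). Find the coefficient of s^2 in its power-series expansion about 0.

Apply the Taylor formula c_k = f^(k)(a)/k!.
[s^0] = 1;  [s^1] = -1;  [s^2] = -1/2.
So c_2 = p′′(0)/2! = -1/2.

-1/2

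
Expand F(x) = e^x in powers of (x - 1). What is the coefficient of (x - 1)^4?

Use the known series and substitute for the argument.
F(1) = e
F′(1) = e
F′′(1) = e
F′′′(1) = e
F^(4)(1) = e
So c_4 = F^(4)(1)/4! = e/24.

e/24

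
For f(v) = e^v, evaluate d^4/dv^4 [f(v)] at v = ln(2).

2

Differentiate repeatedly and evaluate at the center.
From the series, [(v - ln(2))^4] f = 1/12; multiply by 4! = 24 to get 2.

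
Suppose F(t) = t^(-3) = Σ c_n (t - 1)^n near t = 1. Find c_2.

Compute the successive derivatives at the expansion point and divide by k!.
F(1) = 1
F′(1) = -3
F′′(1) = 12
Then c_k = F^(k)(1)/k! gives each Taylor coefficient.

6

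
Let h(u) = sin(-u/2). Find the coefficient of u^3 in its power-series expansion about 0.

1/48

[u^0] = 0;  [u^1] = -1/2;  [u^2] = 0;  [u^3] = 1/48.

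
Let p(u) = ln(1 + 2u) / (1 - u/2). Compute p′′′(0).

13

Expand each factor separately, then convolve coefficients.
The coefficient of u^3 in the expansion is 13/6, so p′′′(0) = 3! * (13/6) = 13.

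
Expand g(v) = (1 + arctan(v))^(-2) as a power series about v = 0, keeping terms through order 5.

Substitute the inner expansion into the outer series and collect powers.
g(0) = 1
g′(0) = -2
g′′(0) = 6
g′′′(0) = -20
g^(4)(0) = 72
g^(5)(0) = -288

-12*v^5/5 + 3*v^4 - 10*v^3/3 + 3*v^2 - 2*v + 1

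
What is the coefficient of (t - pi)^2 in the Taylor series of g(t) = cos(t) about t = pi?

1/2

Apply the Taylor formula c_k = f^(k)(a)/k!.
g(pi) = -1
g′(pi) = 0
g′′(pi) = 1
So c_2 = g′′(pi)/2! = 1/2.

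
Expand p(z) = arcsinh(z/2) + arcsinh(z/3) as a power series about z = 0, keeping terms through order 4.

-35*z^3/1296 + 5*z/6

Expand each term separately and add.
[z^0] = 0;  [z^1] = 5/6;  [z^2] = 0;  [z^3] = -35/1296;  [z^4] = 0.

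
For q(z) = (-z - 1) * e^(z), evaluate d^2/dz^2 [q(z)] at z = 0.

Distribute the polynomial across the series and collect like powers.
The coefficient of z^2 in the expansion is -3/2, so q′′(0) = 2! * (-3/2) = -3.

-3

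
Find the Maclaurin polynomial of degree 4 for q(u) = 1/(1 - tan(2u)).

80*u^4/3 + 32*u^3/3 + 4*u^2 + 2*u + 1

Plug the Maclaurin series of the inner function into that of the outer and collect terms.
q(0) = 1
q′(0) = 2
q′′(0) = 8
q′′′(0) = 64
q^(4)(0) = 640
Then c_k = q^(k)(0)/k! gives each Taylor coefficient.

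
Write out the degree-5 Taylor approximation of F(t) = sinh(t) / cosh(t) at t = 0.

2*t^5/15 - t^3/3 + t

Divide the numerator series by the denominator series (power-series long division).
[t^0] = 0;  [t^1] = 1;  [t^2] = 0;  [t^3] = -1/3;  [t^4] = 0;  [t^5] = 2/15.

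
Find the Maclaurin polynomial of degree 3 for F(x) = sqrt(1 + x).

F(0) = 1
F′(0) = 1/2
F′′(0) = -1/4
F′′′(0) = 3/8

x^3/16 - x^2/8 + x/2 + 1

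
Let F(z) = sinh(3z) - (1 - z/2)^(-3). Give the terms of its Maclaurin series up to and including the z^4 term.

Add the two expansions coefficient-wise.
F(0) = -1
F′(0) = 3/2
F′′(0) = -3
F′′′(0) = 39/2
F^(4)(0) = -45/2

-15*z^4/16 + 13*z^3/4 - 3*z^2/2 + 3*z/2 - 1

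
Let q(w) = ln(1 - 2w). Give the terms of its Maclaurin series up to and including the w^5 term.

-32*w^5/5 - 4*w^4 - 8*w^3/3 - 2*w^2 - 2*w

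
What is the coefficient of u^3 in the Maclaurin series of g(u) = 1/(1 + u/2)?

-1/8

[u^0] = 1;  [u^1] = -1/2;  [u^2] = 1/4;  [u^3] = -1/8.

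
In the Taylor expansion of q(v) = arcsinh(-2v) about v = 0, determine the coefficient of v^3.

[v^0] = 0;  [v^1] = -2;  [v^2] = 0;  [v^3] = 4/3.

4/3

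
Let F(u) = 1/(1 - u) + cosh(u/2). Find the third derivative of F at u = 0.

Expand each term separately and add.
From the series, [u^3] F = 1; multiply by 3! = 6 to get 6.

6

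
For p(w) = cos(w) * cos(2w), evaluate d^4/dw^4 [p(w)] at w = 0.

Expand each factor separately, then convolve coefficients.
The coefficient of w^4 in the expansion is 41/24, so p^(4)(0) = 4! * (41/24) = 41.

41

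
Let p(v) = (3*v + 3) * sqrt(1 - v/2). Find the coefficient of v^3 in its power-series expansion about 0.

-15/128

Multiply each power in the prefactor through the base expansion.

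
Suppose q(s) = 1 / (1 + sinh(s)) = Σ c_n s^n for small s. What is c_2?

1

Use the geometric series for the reciprocal, then substitute.
[s^0] = 1;  [s^1] = -1;  [s^2] = 1.
So c_2 = q′′(0)/2! = 1.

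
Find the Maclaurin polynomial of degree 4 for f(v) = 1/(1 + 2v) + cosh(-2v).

Add the two expansions coefficient-wise.
f(0) = 2
f′(0) = -2
f′′(0) = 12
f′′′(0) = -48
f^(4)(0) = 400

50*v^4/3 - 8*v^3 + 6*v^2 - 2*v + 2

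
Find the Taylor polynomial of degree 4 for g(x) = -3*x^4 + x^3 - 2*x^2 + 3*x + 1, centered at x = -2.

[(x + 2)^0] = -69;  [(x + 2)^1] = 119;  [(x + 2)^2] = -80;  [(x + 2)^3] = 25;  [(x + 2)^4] = -3.

-3*(x + 2)^4 + 25*(x + 2)^3 - 80*(x + 2)^2 + 119*(x + 2) - 69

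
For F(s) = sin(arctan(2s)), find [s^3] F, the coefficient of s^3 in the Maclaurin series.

Let u equal the inner series; expand the outer function in u and truncate.
So c_3 = F′′′(0)/3! = -4.

-4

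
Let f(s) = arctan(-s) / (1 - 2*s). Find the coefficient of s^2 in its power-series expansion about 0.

-2

Multiply the numerator's expansion by the denominator's geometric series.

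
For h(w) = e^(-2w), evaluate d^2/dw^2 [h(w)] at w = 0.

The coefficient of w^2 in the expansion is 2, so h′′(0) = 2! * (2) = 4.

4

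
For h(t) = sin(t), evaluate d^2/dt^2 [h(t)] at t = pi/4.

-sqrt(2)/2

Apply the Taylor formula c_k = f^(k)(a)/k!.
The coefficient of (t - pi/4)^2 in the expansion is -sqrt(2)/4, so h′′(pi/4) = 2! * (-sqrt(2)/4) = -sqrt(2)/2.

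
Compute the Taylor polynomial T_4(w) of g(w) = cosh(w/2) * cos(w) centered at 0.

Expand each factor separately, then convolve coefficients.
g(0) = 1
g′(0) = 0
g′′(0) = -3/4
g′′′(0) = 0
g^(4)(0) = -7/16
Dividing each by k! gives the coefficients c_0, ..., c_4.

-7*w^4/384 - 3*w^2/8 + 1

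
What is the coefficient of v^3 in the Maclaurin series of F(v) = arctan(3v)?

-9

F(0) = 0
F′(0) = 3
F′′(0) = 0
F′′′(0) = -54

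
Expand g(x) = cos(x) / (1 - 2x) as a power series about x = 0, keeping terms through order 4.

337*x^4/24 + 7*x^3 + 7*x^2/2 + 2*x + 1

Write out both Maclaurin series and multiply, keeping only the needed powers.
g(0) = 1
g′(0) = 2
g′′(0) = 7
g′′′(0) = 42
g^(4)(0) = 337
Dividing each by k! gives the coefficients c_0, ..., c_4.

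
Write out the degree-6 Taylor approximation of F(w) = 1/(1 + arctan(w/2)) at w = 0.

w^6/360 - w^5/160 + w^4/48 - w^3/12 + w^2/4 - w/2 + 1

Let u equal the inner series; expand the outer function in u and truncate.
F(0) = 1
F′(0) = -1/2
F′′(0) = 1/2
F′′′(0) = -1/2
F^(4)(0) = 1/2
F^(5)(0) = -3/4
F^(6)(0) = 2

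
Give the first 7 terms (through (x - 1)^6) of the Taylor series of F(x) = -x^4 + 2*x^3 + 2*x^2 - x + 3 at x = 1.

-(x - 1)^4 - 2*(x - 1)^3 + 2*(x - 1)^2 + 5*(x - 1) + 5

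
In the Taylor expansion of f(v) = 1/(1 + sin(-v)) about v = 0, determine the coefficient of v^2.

Let u equal the inner series; expand the outer function in u and truncate.
[v^0] = 1;  [v^1] = 1;  [v^2] = 1.
So c_2 = f′′(0)/2! = 1.

1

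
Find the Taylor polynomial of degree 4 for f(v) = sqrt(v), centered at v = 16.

Compute the successive derivatives at the expansion point and divide by k!.
[(v - 16)^0] = 4;  [(v - 16)^1] = 1/8;  [(v - 16)^2] = -1/512;  [(v - 16)^3] = 1/16384;  [(v - 16)^4] = -5/2097152.

-5*(v - 16)^4/2097152 + (v - 16)^3/16384 - (v - 16)^2/512 + (v - 16)/8 + 4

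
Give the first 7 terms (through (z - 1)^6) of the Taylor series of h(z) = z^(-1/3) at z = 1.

h(1) = 1
h′(1) = -1/3
h′′(1) = 4/9
h′′′(1) = -28/27
h^(4)(1) = 280/81
h^(5)(1) = -3640/243
h^(6)(1) = 58240/729
The Taylor polynomial is Σ h^(k)(1)/k! · (z - 1)^k.

728*(z - 1)^6/6561 - 91*(z - 1)^5/729 + 35*(z - 1)^4/243 - 14*(z - 1)^3/81 + 2*(z - 1)^2/9 - (z - 1)/3 + 1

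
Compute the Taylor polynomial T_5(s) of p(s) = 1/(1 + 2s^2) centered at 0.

4*s^4 - 2*s^2 + 1

p(0) = 1
p′(0) = 0
p′′(0) = -4
p′′′(0) = 0
p^(4)(0) = 96
p^(5)(0) = 0
Then c_k = p^(k)(0)/k! gives each Taylor coefficient.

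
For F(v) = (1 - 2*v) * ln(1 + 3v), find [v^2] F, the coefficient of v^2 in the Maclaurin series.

-21/2

Multiply each power in the prefactor through the base expansion.
[v^0] = 0;  [v^1] = 3;  [v^2] = -21/2.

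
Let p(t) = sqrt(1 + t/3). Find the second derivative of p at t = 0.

-1/36

Apply the Taylor formula c_k = f^(k)(a)/k!.
From the series, [t^2] p = -1/72; multiply by 2! = 2 to get -1/36.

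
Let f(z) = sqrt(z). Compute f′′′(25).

The coefficient of (z - 25)^3 in the expansion is 1/50000, so f′′′(25) = 3! * (1/50000) = 3/25000.

3/25000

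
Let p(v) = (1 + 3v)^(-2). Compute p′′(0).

54

Apply the Taylor formula c_k = f^(k)(a)/k!.
The coefficient of v^2 in the expansion is 27, so p′′(0) = 2! * (27) = 54.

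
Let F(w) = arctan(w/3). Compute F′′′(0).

The coefficient of w^3 in the expansion is -1/81, so F′′′(0) = 3! * (-1/81) = -2/27.

-2/27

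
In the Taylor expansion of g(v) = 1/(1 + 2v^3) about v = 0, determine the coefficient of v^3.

-2

g(0) = 1
g′(0) = 0
g′′(0) = 0
g′′′(0) = -12
So c_3 = g′′′(0)/3! = -2.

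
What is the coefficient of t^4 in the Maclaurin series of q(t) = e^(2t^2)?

2

q(0) = 1
q′(0) = 0
q′′(0) = 4
q′′′(0) = 0
q^(4)(0) = 48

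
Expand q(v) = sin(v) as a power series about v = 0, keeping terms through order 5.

Differentiate repeatedly and evaluate at the center.

v^5/120 - v^3/6 + v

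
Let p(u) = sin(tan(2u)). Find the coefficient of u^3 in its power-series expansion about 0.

Substitute the inner expansion into the outer series and collect powers.
p(0) = 0
p′(0) = 2
p′′(0) = 0
p′′′(0) = 8
The Taylor polynomial is Σ p^(k)(0)/k! · u^k.

4/3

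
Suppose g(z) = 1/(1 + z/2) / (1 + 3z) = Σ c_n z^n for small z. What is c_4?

Multiply the two series term by term and collect like powers.
[z^0] = 1;  [z^1] = -7/2;  [z^2] = 43/4;  [z^3] = -259/8;  [z^4] = 1555/16.

1555/16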